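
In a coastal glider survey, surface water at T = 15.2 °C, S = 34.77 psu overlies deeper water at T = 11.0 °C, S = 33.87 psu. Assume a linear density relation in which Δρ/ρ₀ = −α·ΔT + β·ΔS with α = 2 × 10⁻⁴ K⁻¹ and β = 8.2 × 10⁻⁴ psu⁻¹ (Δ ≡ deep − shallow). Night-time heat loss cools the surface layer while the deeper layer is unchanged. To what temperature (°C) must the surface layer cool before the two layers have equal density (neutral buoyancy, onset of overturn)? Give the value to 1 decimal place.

Neutral buoyancy requires Δρ = 0, i.e. −α(T_deep − T_surf′) + β(S_deep − S_surf) = 0.
T_surf′ = T_deep − (β/α)·ΔS = 11.0 − (8.2 × 10⁻⁴/2 × 10⁻⁴)·(-0.90) = 14.690 °C.
Cooling required: 15.2 − (14.690) = 0.510 °C.

14.7 °C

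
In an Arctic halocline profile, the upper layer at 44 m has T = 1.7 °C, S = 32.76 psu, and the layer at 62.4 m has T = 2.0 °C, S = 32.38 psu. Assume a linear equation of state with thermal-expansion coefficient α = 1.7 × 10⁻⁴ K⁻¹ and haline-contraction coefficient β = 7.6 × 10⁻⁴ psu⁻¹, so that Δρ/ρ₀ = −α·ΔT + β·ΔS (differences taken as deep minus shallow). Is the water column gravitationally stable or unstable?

unstable

ΔT = 2.0 − 1.7 = +0.3 K and ΔS = 32.38 − 32.76 = -0.38 psu (deep − shallow).
−αΔT = -5.10 × 10⁻⁵; βΔS = -2.888 × 10⁻⁴; sum Δρ/ρ₀ = -3.398 × 10⁻⁴.
Δρ/ρ₀ < 0, so Δρ < 0: deeper water is lighter → statically unstable; the column would overturn.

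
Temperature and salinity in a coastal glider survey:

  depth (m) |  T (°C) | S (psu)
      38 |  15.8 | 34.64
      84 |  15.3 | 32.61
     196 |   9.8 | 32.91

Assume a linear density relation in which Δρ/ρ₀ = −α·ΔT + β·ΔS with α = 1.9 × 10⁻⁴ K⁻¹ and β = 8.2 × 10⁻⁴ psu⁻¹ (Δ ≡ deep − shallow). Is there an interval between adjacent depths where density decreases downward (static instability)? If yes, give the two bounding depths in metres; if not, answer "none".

Evaluate Δρ/ρ₀ = −αΔT + βΔS across each adjacent pair:
  38–84 m: −αΔT+βΔS = −(1.9 × 10⁻⁴)(-0.5)+(8.2 × 10⁻⁴)(-2.03) = -1.6 × 10⁻³ → UNSTABLE
  84–196 m: −αΔT+βΔS = −(1.9 × 10⁻⁴)(-5.5)+(8.2 × 10⁻⁴)(+0.30) = 1.3 × 10⁻³ → stable
The 38–84 m interval has Δρ < 0: lighter water underlies denser water.

38–84 m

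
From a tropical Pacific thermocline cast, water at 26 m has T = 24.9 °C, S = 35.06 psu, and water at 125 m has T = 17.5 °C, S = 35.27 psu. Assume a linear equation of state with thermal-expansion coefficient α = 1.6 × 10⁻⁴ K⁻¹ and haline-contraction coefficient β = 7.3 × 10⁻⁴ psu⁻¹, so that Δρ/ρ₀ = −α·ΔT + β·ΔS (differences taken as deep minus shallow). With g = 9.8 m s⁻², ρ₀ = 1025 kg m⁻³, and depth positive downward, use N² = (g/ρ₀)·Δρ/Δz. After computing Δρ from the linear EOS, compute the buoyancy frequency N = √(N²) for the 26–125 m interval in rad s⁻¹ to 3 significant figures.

0.0115 rad s⁻¹

ΔT = -7.4 K, ΔS = +0.21 psu (deep − shallow).
Δρ/ρ₀ = −αΔT + βΔS = 1.184 × 10⁻³ + 1.533 × 10⁻⁴ = 1.3373 × 10⁻³, so Δρ ≈ 1.371 kg m⁻³.
N² = (g/ρ₀)·Δρ/Δz = g·(Δρ/ρ₀)/Δz = 9.8 × 1.3373 × 10⁻³ / 99 = 1.3238 × 10⁻⁴ s⁻².
N = √(1.3238 × 10⁻⁴) = 0.011506 rad s⁻¹ ≈ 0.0115 rad s⁻¹.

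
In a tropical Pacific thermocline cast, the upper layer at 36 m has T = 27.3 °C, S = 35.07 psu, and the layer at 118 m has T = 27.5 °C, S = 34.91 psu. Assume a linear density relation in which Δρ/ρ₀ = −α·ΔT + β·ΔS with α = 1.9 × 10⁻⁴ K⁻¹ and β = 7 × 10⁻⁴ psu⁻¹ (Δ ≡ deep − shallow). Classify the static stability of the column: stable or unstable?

ΔT = 27.5 − 27.3 = +0.2 K and ΔS = 34.91 − 35.07 = -0.16 psu (deep − shallow).
−αΔT = -3.80 × 10⁻⁵; βΔS = -1.12 × 10⁻⁴; sum Δρ/ρ₀ = -1.50 × 10⁻⁴.
Δρ/ρ₀ < 0, so Δρ < 0: deeper water is lighter → statically unstable; the column would overturn.

unstable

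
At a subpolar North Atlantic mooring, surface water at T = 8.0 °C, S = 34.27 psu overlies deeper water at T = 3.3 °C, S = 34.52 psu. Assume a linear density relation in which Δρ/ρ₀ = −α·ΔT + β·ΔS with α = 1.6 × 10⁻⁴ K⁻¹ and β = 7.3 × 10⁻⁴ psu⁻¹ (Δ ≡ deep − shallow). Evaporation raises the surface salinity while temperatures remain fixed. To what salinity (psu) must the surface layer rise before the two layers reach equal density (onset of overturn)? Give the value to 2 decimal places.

Neutral buoyancy requires −α(T_deep − T_surf) + β(S_deep − S_surf′) = 0.
S_surf′ = S_deep − (α/β)·ΔT = 34.52 − (1.6 × 10⁻⁴/7.3 × 10⁻⁴)·(-4.7) = 35.5501 psu.
Increase required: 35.5501 − 34.27 = 1.2801 psu.

35.55 psu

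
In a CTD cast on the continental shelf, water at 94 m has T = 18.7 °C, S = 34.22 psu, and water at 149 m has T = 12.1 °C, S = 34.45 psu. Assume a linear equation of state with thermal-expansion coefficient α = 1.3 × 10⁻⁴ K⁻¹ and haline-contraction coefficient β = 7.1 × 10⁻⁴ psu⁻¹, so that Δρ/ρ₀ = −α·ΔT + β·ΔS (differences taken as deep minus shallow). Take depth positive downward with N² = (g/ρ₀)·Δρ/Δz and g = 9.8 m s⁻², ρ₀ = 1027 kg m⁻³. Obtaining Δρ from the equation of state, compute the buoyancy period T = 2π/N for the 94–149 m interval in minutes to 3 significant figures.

7.76 min

ΔT = -6.6 K, ΔS = +0.23 psu (deep − shallow).
Δρ/ρ₀ = −αΔT + βΔS = 8.58 × 10⁻⁴ + 1.633 × 10⁻⁴ = 1.0213 × 10⁻³, so Δρ ≈ 1.049 kg m⁻³.
N² = (g/ρ₀)·Δρ/Δz = g·(Δρ/ρ₀)/Δz = 9.8 × 1.0213 × 10⁻³ / 55 = 1.8198 × 10⁻⁴ s⁻².
N = √(1.8198 × 10⁻⁴) = 0.013490 rad s⁻¹ → T = 2π/N = 465.77 s = 7.7628 min ≈ 7.76 min.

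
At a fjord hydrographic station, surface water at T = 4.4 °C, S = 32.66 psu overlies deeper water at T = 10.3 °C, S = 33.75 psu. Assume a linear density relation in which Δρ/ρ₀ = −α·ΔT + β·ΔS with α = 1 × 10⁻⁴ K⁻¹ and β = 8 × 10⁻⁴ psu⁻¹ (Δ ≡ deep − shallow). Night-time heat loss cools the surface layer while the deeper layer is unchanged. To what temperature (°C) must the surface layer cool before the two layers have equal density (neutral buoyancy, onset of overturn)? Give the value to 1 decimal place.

1.6 °C

Neutral buoyancy requires Δρ = 0, i.e. −α(T_deep − T_surf′) + β(S_deep − S_surf) = 0.
T_surf′ = T_deep − (β/α)·ΔS = 10.3 − (8 × 10⁻⁴/1 × 10⁻⁴)·(+1.09) = 1.580 °C.
Cooling required: 4.4 − (1.580) = 2.820 °C.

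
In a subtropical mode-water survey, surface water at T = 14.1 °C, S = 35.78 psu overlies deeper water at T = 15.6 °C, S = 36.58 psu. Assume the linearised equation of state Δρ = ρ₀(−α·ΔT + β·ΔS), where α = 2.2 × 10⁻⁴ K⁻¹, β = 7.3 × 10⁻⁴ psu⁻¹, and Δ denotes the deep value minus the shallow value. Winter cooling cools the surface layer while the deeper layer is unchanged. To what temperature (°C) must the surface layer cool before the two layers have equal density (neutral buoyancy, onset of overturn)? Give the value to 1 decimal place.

12.9 °C

Neutral buoyancy requires Δρ = 0, i.e. −α(T_deep − T_surf′) + β(S_deep − S_surf) = 0.
T_surf′ = T_deep − (β/α)·ΔS = 15.6 − (7.3 × 10⁻⁴/2.2 × 10⁻⁴)·(+0.80) = 12.945 °C.
Cooling required: 14.1 − (12.945) = 1.155 °C.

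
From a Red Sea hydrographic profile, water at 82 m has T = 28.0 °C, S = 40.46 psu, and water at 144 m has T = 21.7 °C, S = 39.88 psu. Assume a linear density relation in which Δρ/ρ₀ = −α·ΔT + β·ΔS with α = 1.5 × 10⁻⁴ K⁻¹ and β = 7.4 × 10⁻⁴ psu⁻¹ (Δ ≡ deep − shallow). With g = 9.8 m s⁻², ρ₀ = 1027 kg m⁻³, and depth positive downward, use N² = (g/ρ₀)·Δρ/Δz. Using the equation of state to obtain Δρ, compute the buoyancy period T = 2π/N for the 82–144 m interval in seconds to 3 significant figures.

696 s

ΔT = -6.3 K, ΔS = -0.58 psu (deep − shallow).
Δρ/ρ₀ = −αΔT + βΔS = 9.45 × 10⁻⁴ − 4.292 × 10⁻⁴ = 5.158 × 10⁻⁴, so Δρ ≈ 0.5297 kg m⁻³.
N² = (g/ρ₀)·Δρ/Δz = g·(Δρ/ρ₀)/Δz = 9.8 × 5.158 × 10⁻⁴ / 62 = 8.1530 × 10⁻⁵ s⁻².
N = √(8.1530 × 10⁻⁵) = 9.0294 × 10⁻³ rad s⁻¹ → T = 2π/N = 695.86 s ≈ 696 s.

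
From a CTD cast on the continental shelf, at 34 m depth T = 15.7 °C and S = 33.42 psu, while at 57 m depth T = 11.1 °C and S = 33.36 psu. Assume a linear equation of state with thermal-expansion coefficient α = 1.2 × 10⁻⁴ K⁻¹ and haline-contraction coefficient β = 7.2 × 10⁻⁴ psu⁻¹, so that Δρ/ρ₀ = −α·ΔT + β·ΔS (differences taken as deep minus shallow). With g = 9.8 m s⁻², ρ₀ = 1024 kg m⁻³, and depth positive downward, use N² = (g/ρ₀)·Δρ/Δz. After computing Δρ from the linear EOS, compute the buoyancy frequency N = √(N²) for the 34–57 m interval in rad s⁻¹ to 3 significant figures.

ΔT = -4.6 K, ΔS = -0.06 psu (deep − shallow).
Δρ/ρ₀ = −αΔT + βΔS = 5.52 × 10⁻⁴ − 4.32 × 10⁻⁵ = 5.088 × 10⁻⁴, so Δρ ≈ 0.5210 kg m⁻³.
N² = (g/ρ₀)·Δρ/Δz = g·(Δρ/ρ₀)/Δz = 9.8 × 5.088 × 10⁻⁴ / 23 = 2.1679 × 10⁻⁴ s⁻².
N = √(2.1679 × 10⁻⁴) = 0.014724 rad s⁻¹ ≈ 0.0147 rad s⁻¹.

0.0147 rad s⁻¹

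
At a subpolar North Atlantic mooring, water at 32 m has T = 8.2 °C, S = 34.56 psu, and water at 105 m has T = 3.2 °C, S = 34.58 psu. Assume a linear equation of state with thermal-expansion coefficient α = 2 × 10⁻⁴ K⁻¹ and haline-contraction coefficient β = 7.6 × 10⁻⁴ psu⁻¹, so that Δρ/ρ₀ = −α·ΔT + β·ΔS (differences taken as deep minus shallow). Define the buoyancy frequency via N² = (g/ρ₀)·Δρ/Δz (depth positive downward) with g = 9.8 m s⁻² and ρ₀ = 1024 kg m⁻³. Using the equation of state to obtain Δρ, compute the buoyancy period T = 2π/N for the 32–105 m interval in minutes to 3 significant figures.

8.97 min

ΔT = -5.0 K, ΔS = +0.02 psu (deep − shallow).
Δρ/ρ₀ = −αΔT + βΔS = 1.00 × 10⁻³ + 1.52 × 10⁻⁵ = 1.0152 × 10⁻³, so Δρ ≈ 1.040 kg m⁻³.
N² = (g/ρ₀)·Δρ/Δz = g·(Δρ/ρ₀)/Δz = 9.8 × 1.0152 × 10⁻³ / 73 = 1.3629 × 10⁻⁴ s⁻².
N = √(1.3629 × 10⁻⁴) = 0.011674 rad s⁻¹ → T = 2π/N = 538.22 s = 8.9703 min ≈ 8.97 min.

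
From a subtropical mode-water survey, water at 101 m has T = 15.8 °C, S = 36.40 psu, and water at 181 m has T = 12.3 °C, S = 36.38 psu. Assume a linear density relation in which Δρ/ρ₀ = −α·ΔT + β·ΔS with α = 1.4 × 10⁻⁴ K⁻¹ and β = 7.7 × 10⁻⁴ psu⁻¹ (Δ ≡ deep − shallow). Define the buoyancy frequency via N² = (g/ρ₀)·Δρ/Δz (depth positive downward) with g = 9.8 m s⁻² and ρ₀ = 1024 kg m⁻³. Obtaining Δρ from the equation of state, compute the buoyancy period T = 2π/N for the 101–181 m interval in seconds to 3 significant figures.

824 s

ΔT = -3.5 K, ΔS = -0.02 psu (deep − shallow).
Δρ/ρ₀ = −αΔT + βΔS = 4.90 × 10⁻⁴ − 1.54 × 10⁻⁵ = 4.746 × 10⁻⁴, so Δρ ≈ 0.4860 kg m⁻³.
N² = (g/ρ₀)·Δρ/Δz = g·(Δρ/ρ₀)/Δz = 9.8 × 4.746 × 10⁻⁴ / 80 = 5.8138 × 10⁻⁵ s⁻².
N = √(5.8138 × 10⁻⁵) = 7.6248 × 10⁻³ rad s⁻¹ → T = 2π/N = 824.05 s ≈ 824 s.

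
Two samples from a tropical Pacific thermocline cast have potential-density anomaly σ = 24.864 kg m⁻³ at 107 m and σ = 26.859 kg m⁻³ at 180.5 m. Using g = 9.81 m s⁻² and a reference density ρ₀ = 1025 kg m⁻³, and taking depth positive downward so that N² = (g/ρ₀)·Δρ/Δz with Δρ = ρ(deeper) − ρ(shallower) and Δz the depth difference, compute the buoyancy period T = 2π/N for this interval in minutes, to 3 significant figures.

Δρ = 1026.859 − 1024.864 = 1.995 kg m⁻³ over Δz = 180.5 − 107 = 73.5 m.
N² = (9.81/1025) × (1.995/73.5) = 2.5978 × 10⁻⁴ s⁻².
N = √(2.5978 × 10⁻⁴) = 0.016118 rad s⁻¹, so T = 2π/N = 389.82 s = 6.4970 min ≈ 6.50 min.
N² > 0, so the interval is statically stable.

6.50 min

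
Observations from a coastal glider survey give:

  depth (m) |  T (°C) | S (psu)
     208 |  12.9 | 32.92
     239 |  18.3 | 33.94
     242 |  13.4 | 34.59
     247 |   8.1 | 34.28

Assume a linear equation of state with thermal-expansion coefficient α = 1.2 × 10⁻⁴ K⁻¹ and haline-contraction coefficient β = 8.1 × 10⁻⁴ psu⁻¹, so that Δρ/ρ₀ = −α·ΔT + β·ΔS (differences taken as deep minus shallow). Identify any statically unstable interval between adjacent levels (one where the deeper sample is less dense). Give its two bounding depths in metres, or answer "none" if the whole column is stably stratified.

none

Evaluate Δρ/ρ₀ = −αΔT + βΔS across each adjacent pair:
  208–239 m: −αΔT+βΔS = −(1.2 × 10⁻⁴)(+5.4)+(8.1 × 10⁻⁴)(+1.02) = 1.8 × 10⁻⁴ → stable
  239–242 m: −αΔT+βΔS = −(1.2 × 10⁻⁴)(-4.9)+(8.1 × 10⁻⁴)(+0.65) = 1.1 × 10⁻³ → stable
  242–247 m: −αΔT+βΔS = −(1.2 × 10⁻⁴)(-5.3)+(8.1 × 10⁻⁴)(-0.31) = 3.8 × 10⁻⁴ → stable
Every interval has Δρ > 0: the column is stably stratified throughout.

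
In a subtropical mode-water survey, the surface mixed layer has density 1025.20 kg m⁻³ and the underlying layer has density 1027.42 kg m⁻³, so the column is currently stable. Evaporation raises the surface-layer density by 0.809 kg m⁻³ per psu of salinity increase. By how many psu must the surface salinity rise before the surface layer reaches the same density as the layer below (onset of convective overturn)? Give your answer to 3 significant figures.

2.74 psu

Density deficit of the surface layer: 1027.42 − 1025.20 = 2.22 kg m⁻³.
Required change = 2.22 / 0.809 = 2.74 psu.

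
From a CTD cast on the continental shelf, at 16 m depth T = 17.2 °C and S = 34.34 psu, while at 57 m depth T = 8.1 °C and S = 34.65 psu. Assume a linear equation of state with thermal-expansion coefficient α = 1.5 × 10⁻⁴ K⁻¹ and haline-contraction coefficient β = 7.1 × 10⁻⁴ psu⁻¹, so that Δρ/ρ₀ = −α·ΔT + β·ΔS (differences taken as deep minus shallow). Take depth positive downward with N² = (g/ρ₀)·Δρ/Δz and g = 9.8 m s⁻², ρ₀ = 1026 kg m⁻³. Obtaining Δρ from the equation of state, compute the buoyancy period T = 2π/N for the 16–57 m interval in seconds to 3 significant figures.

ΔT = -9.1 K, ΔS = +0.31 psu (deep − shallow).
Δρ/ρ₀ = −αΔT + βΔS = 1.365 × 10⁻³ + 2.201 × 10⁻⁴ = 1.5851 × 10⁻³, so Δρ ≈ 1.626 kg m⁻³.
N² = (g/ρ₀)·Δρ/Δz = g·(Δρ/ρ₀)/Δz = 9.8 × 1.5851 × 10⁻³ / 41 = 3.7888 × 10⁻⁴ s⁻².
N = √(3.7888 × 10⁻⁴) = 0.019465 rad s⁻¹ → T = 2π/N = 322.79 s ≈ 323 s.

323 s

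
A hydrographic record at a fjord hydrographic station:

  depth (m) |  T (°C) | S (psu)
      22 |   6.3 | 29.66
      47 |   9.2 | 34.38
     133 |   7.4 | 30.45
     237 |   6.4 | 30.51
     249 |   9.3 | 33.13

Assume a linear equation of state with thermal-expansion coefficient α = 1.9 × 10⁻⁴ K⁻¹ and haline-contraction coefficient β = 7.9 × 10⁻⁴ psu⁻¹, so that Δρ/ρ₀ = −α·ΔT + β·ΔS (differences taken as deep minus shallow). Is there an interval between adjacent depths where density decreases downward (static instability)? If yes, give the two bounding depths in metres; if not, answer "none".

Evaluate Δρ/ρ₀ = −αΔT + βΔS across each adjacent pair:
  22–47 m: −αΔT+βΔS = −(1.9 × 10⁻⁴)(+2.9)+(7.9 × 10⁻⁴)(+4.72) = 3.2 × 10⁻³ → stable
  47–133 m: −αΔT+βΔS = −(1.9 × 10⁻⁴)(-1.8)+(7.9 × 10⁻⁴)(-3.93) = -2.8 × 10⁻³ → UNSTABLE
  133–237 m: −αΔT+βΔS = −(1.9 × 10⁻⁴)(-1.0)+(7.9 × 10⁻⁴)(+0.06) = 2.4 × 10⁻⁴ → stable
  237–249 m: −αΔT+βΔS = −(1.9 × 10⁻⁴)(+2.9)+(7.9 × 10⁻⁴)(+2.62) = 1.5 × 10⁻³ → stable
The 47–133 m interval has Δρ < 0: lighter water underlies denser water.

47–133 m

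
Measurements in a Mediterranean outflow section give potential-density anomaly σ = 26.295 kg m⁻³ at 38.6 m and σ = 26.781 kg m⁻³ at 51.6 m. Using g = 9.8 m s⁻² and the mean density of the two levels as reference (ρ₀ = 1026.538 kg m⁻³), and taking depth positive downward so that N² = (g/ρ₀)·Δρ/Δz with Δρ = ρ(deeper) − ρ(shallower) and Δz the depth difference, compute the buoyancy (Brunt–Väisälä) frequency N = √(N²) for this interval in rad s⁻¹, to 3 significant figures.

Δρ = 1026.781 − 1026.295 = 0.486 kg m⁻³ over Δz = 51.6 − 38.6 = 13 m.
N² = (9.8/1026.538) × (0.486/13) = 3.5690 × 10⁻⁴ s⁻².
N = √(3.5690 × 10⁻⁴) = 0.018892 rad s⁻¹ ≈ 0.0189 rad s⁻¹.

0.0189 rad s⁻¹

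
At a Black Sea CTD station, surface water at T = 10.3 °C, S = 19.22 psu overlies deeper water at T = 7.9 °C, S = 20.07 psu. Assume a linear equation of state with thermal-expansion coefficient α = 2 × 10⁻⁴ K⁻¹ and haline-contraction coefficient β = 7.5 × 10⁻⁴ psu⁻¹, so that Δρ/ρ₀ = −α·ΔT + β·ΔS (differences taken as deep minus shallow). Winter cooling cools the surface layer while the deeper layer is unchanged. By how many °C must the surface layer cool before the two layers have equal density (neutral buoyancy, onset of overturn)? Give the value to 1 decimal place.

5.6 °C

Neutral buoyancy requires Δρ = 0, i.e. −α(T_deep − T_surf′) + β(S_deep − S_surf) = 0.
T_surf′ = T_deep − (β/α)·ΔS = 7.9 − (7.5 × 10⁻⁴/2 × 10⁻⁴)·(+0.85) = 4.713 °C.
Cooling required: 10.3 − (4.713) = 5.587 °C.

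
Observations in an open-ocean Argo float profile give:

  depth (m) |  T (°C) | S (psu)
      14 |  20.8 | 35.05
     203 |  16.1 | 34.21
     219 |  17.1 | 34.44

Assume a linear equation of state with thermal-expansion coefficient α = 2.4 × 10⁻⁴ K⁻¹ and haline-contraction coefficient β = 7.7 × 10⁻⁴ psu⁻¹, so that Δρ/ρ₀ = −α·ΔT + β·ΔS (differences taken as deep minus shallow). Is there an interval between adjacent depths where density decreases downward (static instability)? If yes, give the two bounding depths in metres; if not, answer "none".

Evaluate Δρ/ρ₀ = −αΔT + βΔS across each adjacent pair:
  14–203 m: −αΔT+βΔS = −(2.4 × 10⁻⁴)(-4.7)+(7.7 × 10⁻⁴)(-0.84) = 4.8 × 10⁻⁴ → stable
  203–219 m: −αΔT+βΔS = −(2.4 × 10⁻⁴)(+1.0)+(7.7 × 10⁻⁴)(+0.23) = -6.3 × 10⁻⁵ → UNSTABLE
The 203–219 m interval has Δρ < 0: lighter water underlies denser water.

203–219 m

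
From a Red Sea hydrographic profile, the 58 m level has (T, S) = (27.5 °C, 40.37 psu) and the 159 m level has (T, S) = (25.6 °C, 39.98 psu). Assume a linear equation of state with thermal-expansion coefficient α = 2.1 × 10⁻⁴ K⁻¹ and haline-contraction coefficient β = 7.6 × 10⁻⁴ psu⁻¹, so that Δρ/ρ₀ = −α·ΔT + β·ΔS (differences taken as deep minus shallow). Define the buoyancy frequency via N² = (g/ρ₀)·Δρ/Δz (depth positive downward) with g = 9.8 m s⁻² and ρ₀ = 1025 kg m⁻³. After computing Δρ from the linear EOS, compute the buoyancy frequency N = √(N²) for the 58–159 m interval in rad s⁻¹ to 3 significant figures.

ΔT = -1.9 K, ΔS = -0.39 psu (deep − shallow).
Δρ/ρ₀ = −αΔT + βΔS = 3.99 × 10⁻⁴ − 2.964 × 10⁻⁴ = 1.026 × 10⁻⁴, so Δρ ≈ 0.1052 kg m⁻³.
N² = (g/ρ₀)·Δρ/Δz = g·(Δρ/ρ₀)/Δz = 9.8 × 1.026 × 10⁻⁴ / 101 = 9.9552 × 10⁻⁶ s⁻².
N = √(9.9552 × 10⁻⁶) = 3.1552 × 10⁻³ rad s⁻¹ ≈ 3.16 × 10⁻³ rad s⁻¹.

3.16 × 10⁻³ rad s⁻¹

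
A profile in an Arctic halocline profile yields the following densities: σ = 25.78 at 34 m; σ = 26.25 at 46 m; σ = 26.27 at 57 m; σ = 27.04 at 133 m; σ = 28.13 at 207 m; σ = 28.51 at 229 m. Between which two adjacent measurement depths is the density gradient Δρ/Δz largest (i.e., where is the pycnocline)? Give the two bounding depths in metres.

34–46 m

Compute the density gradient over each adjacent pair:
  34–46 m: Δρ/Δz = 0.47/12 = 0.039 kg m⁻⁴
  46–57 m: Δρ/Δz = 0.02/11 = 1.8 × 10⁻³ kg m⁻⁴
  57–133 m: Δρ/Δz = 0.77/76 = 0.010 kg m⁻⁴
  133–207 m: Δρ/Δz = 1.09/74 = 0.015 kg m⁻⁴
  207–229 m: Δρ/Δz = 0.38/22 = 0.017 kg m⁻⁴
The largest gradient is in the 34–46 m interval — the pycnocline.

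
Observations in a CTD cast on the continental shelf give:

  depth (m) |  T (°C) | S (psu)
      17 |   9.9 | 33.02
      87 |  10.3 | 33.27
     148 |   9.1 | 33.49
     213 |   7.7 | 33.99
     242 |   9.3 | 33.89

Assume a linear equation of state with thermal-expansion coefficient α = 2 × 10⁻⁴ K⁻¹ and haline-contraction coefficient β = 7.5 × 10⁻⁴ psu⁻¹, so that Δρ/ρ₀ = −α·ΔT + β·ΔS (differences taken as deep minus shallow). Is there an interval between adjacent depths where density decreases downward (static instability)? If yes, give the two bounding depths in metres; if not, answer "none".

213–242 m

Evaluate Δρ/ρ₀ = −αΔT + βΔS across each adjacent pair:
  17–87 m: −αΔT+βΔS = −(2 × 10⁻⁴)(+0.4)+(7.5 × 10⁻⁴)(+0.25) = 1.1 × 10⁻⁴ → stable
  87–148 m: −αΔT+βΔS = −(2 × 10⁻⁴)(-1.2)+(7.5 × 10⁻⁴)(+0.22) = 4.0 × 10⁻⁴ → stable
  148–213 m: −αΔT+βΔS = −(2 × 10⁻⁴)(-1.4)+(7.5 × 10⁻⁴)(+0.50) = 6.5 × 10⁻⁴ → stable
  213–242 m: −αΔT+βΔS = −(2 × 10⁻⁴)(+1.6)+(7.5 × 10⁻⁴)(-0.10) = -4.0 × 10⁻⁴ → UNSTABLE
The 213–242 m interval has Δρ < 0: lighter water underlies denser water.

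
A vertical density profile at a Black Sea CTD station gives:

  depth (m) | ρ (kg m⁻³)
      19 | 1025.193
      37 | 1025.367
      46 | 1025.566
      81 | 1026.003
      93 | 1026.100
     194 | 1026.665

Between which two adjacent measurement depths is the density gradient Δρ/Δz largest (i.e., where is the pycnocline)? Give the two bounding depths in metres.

Compute the density gradient over each adjacent pair:
  19–37 m: Δρ/Δz = 0.174/18 = 9.7 × 10⁻³ kg m⁻⁴
  37–46 m: Δρ/Δz = 0.199/9 = 0.022 kg m⁻⁴
  46–81 m: Δρ/Δz = 0.437/35 = 0.012 kg m⁻⁴
  81–93 m: Δρ/Δz = 0.097/12 = 8.1 × 10⁻³ kg m⁻⁴
  93–194 m: Δρ/Δz = 0.565/101 = 5.6 × 10⁻³ kg m⁻⁴
The largest gradient is in the 37–46 m interval — the pycnocline.

37–46 m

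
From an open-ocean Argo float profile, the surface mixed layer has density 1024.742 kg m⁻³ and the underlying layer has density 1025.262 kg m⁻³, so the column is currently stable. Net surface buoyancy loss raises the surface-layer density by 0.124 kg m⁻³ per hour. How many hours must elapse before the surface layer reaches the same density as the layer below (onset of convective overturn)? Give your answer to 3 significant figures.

Density deficit of the surface layer: 1025.262 − 1024.742 = 0.52 kg m⁻³.
Required change = 0.52 / 0.124 = 4.19 hours.

4.19 hours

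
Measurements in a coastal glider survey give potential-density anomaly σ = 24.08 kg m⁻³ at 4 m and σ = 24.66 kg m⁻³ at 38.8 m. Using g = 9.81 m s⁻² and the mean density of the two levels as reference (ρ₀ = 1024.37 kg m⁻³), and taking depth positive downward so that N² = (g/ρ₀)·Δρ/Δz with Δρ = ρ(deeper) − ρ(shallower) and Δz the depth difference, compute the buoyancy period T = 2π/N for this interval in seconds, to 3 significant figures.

Δρ = 1024.66 − 1024.08 = 0.58 kg m⁻³ over Δz = 38.8 − 4 = 34.8 m.
N² = (9.81/1024.37) × (0.58/34.8) = 1.5961 × 10⁻⁴ s⁻².
N = √(1.5961 × 10⁻⁴) = 0.012634 rad s⁻¹, so T = 2π/N = 497.32 s ≈ 497 s.

497 s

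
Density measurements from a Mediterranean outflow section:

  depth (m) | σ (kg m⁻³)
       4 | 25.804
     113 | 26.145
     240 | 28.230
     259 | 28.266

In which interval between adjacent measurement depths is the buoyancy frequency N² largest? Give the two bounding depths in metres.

Compute the density gradient over each adjacent pair:
  4–113 m: Δρ/Δz = 0.341/109 = 3.1 × 10⁻³ kg m⁻⁴
  113–240 m: Δρ/Δz = 2.085/127 = 0.016 kg m⁻⁴
  240–259 m: Δρ/Δz = 0.036/19 = 1.9 × 10⁻³ kg m⁻⁴
The largest gradient is in the 113–240 m interval — the pycnocline.

113–240 m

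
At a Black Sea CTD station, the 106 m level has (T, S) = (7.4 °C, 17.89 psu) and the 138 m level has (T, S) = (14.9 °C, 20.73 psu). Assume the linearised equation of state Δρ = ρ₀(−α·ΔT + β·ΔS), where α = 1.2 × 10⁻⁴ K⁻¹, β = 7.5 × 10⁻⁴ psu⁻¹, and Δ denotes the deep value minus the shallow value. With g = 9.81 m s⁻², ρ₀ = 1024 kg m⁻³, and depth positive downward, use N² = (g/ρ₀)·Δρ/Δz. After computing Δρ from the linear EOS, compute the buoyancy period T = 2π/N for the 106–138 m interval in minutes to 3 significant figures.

5.39 min

ΔT = +7.5 K, ΔS = +2.84 psu (deep − shallow).
Δρ/ρ₀ = −αΔT + βΔS = -9.00 × 10⁻⁴ + 2.13 × 10⁻³ = 1.23 × 10⁻³, so Δρ ≈ 1.260 kg m⁻³.
N² = (g/ρ₀)·Δρ/Δz = g·(Δρ/ρ₀)/Δz = 9.81 × 1.23 × 10⁻³ / 32 = 3.7707 × 10⁻⁴ s⁻².
N = √(3.7707 × 10⁻⁴) = 0.019418 rad s⁻¹ → T = 2π/N = 323.58 s = 5.3930 min ≈ 5.39 min.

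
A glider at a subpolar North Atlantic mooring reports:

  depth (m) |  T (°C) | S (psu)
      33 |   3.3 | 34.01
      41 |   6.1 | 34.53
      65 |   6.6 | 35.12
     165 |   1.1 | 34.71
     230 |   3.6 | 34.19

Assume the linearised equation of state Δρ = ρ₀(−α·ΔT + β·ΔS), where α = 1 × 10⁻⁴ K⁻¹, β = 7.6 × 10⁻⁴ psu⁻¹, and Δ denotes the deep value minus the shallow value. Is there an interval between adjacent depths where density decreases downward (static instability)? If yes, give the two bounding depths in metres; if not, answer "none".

Evaluate Δρ/ρ₀ = −αΔT + βΔS across each adjacent pair:
  33–41 m: −αΔT+βΔS = −(1 × 10⁻⁴)(+2.8)+(7.6 × 10⁻⁴)(+0.52) = 1.2 × 10⁻⁴ → stable
  41–65 m: −αΔT+βΔS = −(1 × 10⁻⁴)(+0.5)+(7.6 × 10⁻⁴)(+0.59) = 4.0 × 10⁻⁴ → stable
  65–165 m: −αΔT+βΔS = −(1 × 10⁻⁴)(-5.5)+(7.6 × 10⁻⁴)(-0.41) = 2.4 × 10⁻⁴ → stable
  165–230 m: −αΔT+βΔS = −(1 × 10⁻⁴)(+2.5)+(7.6 × 10⁻⁴)(-0.52) = -6.5 × 10⁻⁴ → UNSTABLE
The 165–230 m interval has Δρ < 0: lighter water underlies denser water.

165–230 m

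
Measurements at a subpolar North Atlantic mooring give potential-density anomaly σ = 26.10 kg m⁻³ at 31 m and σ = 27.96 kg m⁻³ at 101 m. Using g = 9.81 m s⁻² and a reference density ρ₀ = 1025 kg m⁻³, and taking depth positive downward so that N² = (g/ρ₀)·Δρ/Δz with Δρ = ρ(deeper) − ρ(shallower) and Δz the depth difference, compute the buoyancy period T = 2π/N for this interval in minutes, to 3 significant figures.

6.57 min

Δρ = 1027.96 − 1026.10 = 1.86 kg m⁻³ over Δz = 101 − 31 = 70 m.
N² = (9.81/1025) × (1.86/70) = 2.5431 × 10⁻⁴ s⁻².
N = √(2.5431 × 10⁻⁴) = 0.015947 rad s⁻¹, so T = 2π/N = 394.00 s = 6.5667 min ≈ 6.57 min.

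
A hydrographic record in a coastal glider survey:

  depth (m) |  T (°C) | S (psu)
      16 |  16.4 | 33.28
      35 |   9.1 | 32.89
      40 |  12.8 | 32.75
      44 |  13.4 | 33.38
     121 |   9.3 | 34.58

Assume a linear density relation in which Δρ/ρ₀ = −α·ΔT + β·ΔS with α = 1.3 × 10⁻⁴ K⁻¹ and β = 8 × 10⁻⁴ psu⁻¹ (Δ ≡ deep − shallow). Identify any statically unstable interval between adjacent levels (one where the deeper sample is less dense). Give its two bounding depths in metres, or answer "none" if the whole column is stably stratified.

35–40 m

Evaluate Δρ/ρ₀ = −αΔT + βΔS across each adjacent pair:
  16–35 m: −αΔT+βΔS = −(1.3 × 10⁻⁴)(-7.3)+(8 × 10⁻⁴)(-0.39) = 6.4 × 10⁻⁴ → stable
  35–40 m: −αΔT+βΔS = −(1.3 × 10⁻⁴)(+3.7)+(8 × 10⁻⁴)(-0.14) = -5.9 × 10⁻⁴ → UNSTABLE
  40–44 m: −αΔT+βΔS = −(1.3 × 10⁻⁴)(+0.6)+(8 × 10⁻⁴)(+0.63) = 4.3 × 10⁻⁴ → stable
  44–121 m: −αΔT+βΔS = −(1.3 × 10⁻⁴)(-4.1)+(8 × 10⁻⁴)(+1.20) = 1.5 × 10⁻³ → stable
The 35–40 m interval has Δρ < 0: lighter water underlies denser water.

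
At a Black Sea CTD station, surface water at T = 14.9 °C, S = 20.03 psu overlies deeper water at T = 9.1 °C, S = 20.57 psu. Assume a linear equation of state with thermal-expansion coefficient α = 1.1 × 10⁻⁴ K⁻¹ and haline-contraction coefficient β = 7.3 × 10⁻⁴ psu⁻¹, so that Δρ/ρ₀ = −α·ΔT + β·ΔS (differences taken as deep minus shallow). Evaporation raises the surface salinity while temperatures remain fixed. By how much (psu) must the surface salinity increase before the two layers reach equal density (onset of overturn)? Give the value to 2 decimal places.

Neutral buoyancy requires −α(T_deep − T_surf) + β(S_deep − S_surf′) = 0.
S_surf′ = S_deep − (α/β)·ΔT = 20.57 − (1.1 × 10⁻⁴/7.3 × 10⁻⁴)·(-5.8) = 21.4440 psu.
Increase required: 21.4440 − 20.03 = 1.4140 psu.

1.41 psu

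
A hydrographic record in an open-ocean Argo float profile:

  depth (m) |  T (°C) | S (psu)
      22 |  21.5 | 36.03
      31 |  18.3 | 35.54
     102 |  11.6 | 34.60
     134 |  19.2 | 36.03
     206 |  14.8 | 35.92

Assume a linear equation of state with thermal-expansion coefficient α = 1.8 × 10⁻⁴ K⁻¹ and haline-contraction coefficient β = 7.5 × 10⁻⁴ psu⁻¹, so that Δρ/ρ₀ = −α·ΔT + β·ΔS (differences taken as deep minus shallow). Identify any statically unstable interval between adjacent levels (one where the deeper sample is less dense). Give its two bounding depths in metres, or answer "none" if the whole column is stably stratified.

Evaluate Δρ/ρ₀ = −αΔT + βΔS across each adjacent pair:
  22–31 m: −αΔT+βΔS = −(1.8 × 10⁻⁴)(-3.2)+(7.5 × 10⁻⁴)(-0.49) = 2.1 × 10⁻⁴ → stable
  31–102 m: −αΔT+βΔS = −(1.8 × 10⁻⁴)(-6.7)+(7.5 × 10⁻⁴)(-0.94) = 5.0 × 10⁻⁴ → stable
  102–134 m: −αΔT+βΔS = −(1.8 × 10⁻⁴)(+7.6)+(7.5 × 10⁻⁴)(+1.43) = -3.0 × 10⁻⁴ → UNSTABLE
  134–206 m: −αΔT+βΔS = −(1.8 × 10⁻⁴)(-4.4)+(7.5 × 10⁻⁴)(-0.11) = 7.1 × 10⁻⁴ → stable
The 102–134 m interval has Δρ < 0: lighter water underlies denser water.

102–134 m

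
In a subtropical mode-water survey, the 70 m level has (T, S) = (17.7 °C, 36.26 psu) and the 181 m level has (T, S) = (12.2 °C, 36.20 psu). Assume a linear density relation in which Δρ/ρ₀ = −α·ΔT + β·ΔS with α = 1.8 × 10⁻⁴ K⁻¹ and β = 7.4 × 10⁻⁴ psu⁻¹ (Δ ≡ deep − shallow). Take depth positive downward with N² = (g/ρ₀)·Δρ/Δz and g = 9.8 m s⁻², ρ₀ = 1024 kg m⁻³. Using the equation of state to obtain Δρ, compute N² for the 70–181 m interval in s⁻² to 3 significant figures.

ΔT = -5.5 K, ΔS = -0.06 psu (deep − shallow).
Δρ/ρ₀ = −αΔT + βΔS = 9.90 × 10⁻⁴ − 4.44 × 10⁻⁵ = 9.456 × 10⁻⁴, so Δρ ≈ 0.9683 kg m⁻³.
N² = (g/ρ₀)·Δρ/Δz = g·(Δρ/ρ₀)/Δz = 9.8 × 9.456 × 10⁻⁴ / 111 = 8.3485 × 10⁻⁵ s⁻² ≈ 8.35 × 10⁻⁵ s⁻².

8.35 × 10⁻⁵ s⁻²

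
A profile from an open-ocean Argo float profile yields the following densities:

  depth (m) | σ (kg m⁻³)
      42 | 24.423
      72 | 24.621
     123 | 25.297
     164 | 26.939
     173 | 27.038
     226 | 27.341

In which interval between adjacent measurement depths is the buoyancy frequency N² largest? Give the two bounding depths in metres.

Compute the density gradient over each adjacent pair:
  42–72 m: Δρ/Δz = 0.198/30 = 6.6 × 10⁻³ kg m⁻⁴
  72–123 m: Δρ/Δz = 0.676/51 = 0.013 kg m⁻⁴
  123–164 m: Δρ/Δz = 1.642/41 = 0.040 kg m⁻⁴
  164–173 m: Δρ/Δz = 0.099/9 = 0.011 kg m⁻⁴
  173–226 m: Δρ/Δz = 0.303/53 = 5.7 × 10⁻³ kg m⁻⁴
The largest gradient is in the 123–164 m interval — the pycnocline.

123–164 m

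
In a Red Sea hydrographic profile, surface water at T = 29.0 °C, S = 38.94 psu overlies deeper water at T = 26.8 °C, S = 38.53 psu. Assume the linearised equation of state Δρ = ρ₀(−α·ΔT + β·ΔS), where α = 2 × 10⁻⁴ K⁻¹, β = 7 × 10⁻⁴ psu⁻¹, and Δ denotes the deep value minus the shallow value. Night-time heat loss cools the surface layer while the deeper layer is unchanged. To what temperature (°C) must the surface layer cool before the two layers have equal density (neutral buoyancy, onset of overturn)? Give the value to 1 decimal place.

28.2 °C

Neutral buoyancy requires Δρ = 0, i.e. −α(T_deep − T_surf′) + β(S_deep − S_surf) = 0.
T_surf′ = T_deep − (β/α)·ΔS = 26.8 − (7 × 10⁻⁴/2 × 10⁻⁴)·(-0.41) = 28.235 °C.
Cooling required: 29.0 − (28.235) = 0.765 °C.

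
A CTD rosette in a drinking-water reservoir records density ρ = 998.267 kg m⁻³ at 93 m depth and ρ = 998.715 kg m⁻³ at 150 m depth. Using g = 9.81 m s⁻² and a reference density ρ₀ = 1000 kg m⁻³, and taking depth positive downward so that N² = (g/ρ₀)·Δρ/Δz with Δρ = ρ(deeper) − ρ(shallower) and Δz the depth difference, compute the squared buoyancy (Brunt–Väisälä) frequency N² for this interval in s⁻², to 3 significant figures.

Δρ = 998.715 − 998.267 = 0.448 kg m⁻³ over Δz = 150 − 93 = 57 m.
N² = (9.81/1000) × (0.448/57) = 7.7103 × 10⁻⁵ s⁻² ≈ 7.71 × 10⁻⁵ s⁻².

7.71 × 10⁻⁵ s⁻²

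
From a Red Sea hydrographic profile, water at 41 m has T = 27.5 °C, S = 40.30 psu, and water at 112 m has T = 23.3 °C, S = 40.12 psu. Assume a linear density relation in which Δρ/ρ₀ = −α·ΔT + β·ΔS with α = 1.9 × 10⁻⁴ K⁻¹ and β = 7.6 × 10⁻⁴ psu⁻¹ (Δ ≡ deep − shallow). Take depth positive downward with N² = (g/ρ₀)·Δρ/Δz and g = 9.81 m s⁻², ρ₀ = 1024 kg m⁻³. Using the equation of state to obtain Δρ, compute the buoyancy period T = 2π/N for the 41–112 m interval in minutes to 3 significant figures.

ΔT = -4.2 K, ΔS = -0.18 psu (deep − shallow).
Δρ/ρ₀ = −αΔT + βΔS = 7.98 × 10⁻⁴ − 1.368 × 10⁻⁴ = 6.612 × 10⁻⁴, so Δρ ≈ 0.6771 kg m⁻³.
N² = (g/ρ₀)·Δρ/Δz = g·(Δρ/ρ₀)/Δz = 9.81 × 6.612 × 10⁻⁴ / 71 = 9.1357 × 10⁻⁵ s⁻².
N = √(9.1357 × 10⁻⁵) = 9.5581 × 10⁻³ rad s⁻¹ → T = 2π/N = 657.37 s = 10.956 min ≈ 11.0 min.

11.0 min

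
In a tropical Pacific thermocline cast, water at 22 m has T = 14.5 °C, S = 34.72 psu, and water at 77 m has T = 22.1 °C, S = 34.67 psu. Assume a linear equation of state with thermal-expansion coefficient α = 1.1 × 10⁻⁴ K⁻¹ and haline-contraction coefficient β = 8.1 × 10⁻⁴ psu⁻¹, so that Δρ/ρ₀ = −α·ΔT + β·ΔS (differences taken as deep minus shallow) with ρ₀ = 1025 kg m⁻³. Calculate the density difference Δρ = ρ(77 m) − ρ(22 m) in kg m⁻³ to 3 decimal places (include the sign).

ΔT = +7.6 K, ΔS = -0.05 psu (deep − shallow).
Δρ/ρ₀ = −(1.1 × 10⁻⁴)(+7.6) + (8.1 × 10⁻⁴)(-0.05) = -8.765 × 10⁻⁴.
Δρ = 1025 × (-8.765 × 10⁻⁴) = -0.898 kg m⁻³.
Negative Δρ: lighter below, statically unstable.

-0.898 kg m⁻³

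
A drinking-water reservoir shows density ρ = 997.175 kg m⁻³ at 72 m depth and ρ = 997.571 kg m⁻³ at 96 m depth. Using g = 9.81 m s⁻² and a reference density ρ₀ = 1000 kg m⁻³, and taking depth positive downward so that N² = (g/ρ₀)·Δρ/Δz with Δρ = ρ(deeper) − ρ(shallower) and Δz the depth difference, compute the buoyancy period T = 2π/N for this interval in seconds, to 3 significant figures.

494 s

Δρ = 997.571 − 997.175 = 0.396 kg m⁻³ over Δz = 96 − 72 = 24 m.
N² = (9.81/1000) × (0.396/24) = 1.6187 × 10⁻⁴ s⁻².
N = √(1.6187 × 10⁻⁴) = 0.012723 rad s⁻¹, so T = 2π/N = 493.84 s ≈ 494 s.
A positive N² confirms static stability across the interval.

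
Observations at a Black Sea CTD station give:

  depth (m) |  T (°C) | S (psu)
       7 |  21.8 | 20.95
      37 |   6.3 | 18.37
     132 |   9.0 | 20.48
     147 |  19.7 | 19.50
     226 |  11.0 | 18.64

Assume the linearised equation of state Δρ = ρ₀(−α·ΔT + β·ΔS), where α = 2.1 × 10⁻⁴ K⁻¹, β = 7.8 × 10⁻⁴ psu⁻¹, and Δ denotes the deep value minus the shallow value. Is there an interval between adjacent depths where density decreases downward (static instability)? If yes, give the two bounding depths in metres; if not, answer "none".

Evaluate Δρ/ρ₀ = −αΔT + βΔS across each adjacent pair:
  7–37 m: −αΔT+βΔS = −(2.1 × 10⁻⁴)(-15.5)+(7.8 × 10⁻⁴)(-2.58) = 1.2 × 10⁻³ → stable
  37–132 m: −αΔT+βΔS = −(2.1 × 10⁻⁴)(+2.7)+(7.8 × 10⁻⁴)(+2.11) = 1.1 × 10⁻³ → stable
  132–147 m: −αΔT+βΔS = −(2.1 × 10⁻⁴)(+10.7)+(7.8 × 10⁻⁴)(-0.98) = -3.0 × 10⁻³ → UNSTABLE
  147–226 m: −αΔT+βΔS = −(2.1 × 10⁻⁴)(-8.7)+(7.8 × 10⁻⁴)(-0.86) = 1.2 × 10⁻³ → stable
The 132–147 m interval has Δρ < 0: lighter water underlies denser water.

132–147 m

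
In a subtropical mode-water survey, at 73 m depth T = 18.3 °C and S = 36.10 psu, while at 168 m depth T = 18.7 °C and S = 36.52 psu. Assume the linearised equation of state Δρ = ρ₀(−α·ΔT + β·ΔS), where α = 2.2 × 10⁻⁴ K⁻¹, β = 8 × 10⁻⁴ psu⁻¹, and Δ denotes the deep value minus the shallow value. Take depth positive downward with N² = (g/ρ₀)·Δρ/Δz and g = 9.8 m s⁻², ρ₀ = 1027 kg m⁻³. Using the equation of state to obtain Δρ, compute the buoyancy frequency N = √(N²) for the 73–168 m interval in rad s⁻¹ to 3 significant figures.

5.06 × 10⁻³ rad s⁻¹

ΔT = +0.4 K, ΔS = +0.42 psu (deep − shallow).
Δρ/ρ₀ = −αΔT + βΔS = -8.80 × 10⁻⁵ + 3.36 × 10⁻⁴ = 2.48 × 10⁻⁴, so Δρ ≈ 0.2547 kg m⁻³.
N² = (g/ρ₀)·Δρ/Δz = g·(Δρ/ρ₀)/Δz = 9.8 × 2.48 × 10⁻⁴ / 95 = 2.5583 × 10⁻⁵ s⁻².
N = √(2.5583 × 10⁻⁵) = 5.0580 × 10⁻³ rad s⁻¹ ≈ 5.06 × 10⁻³ rad s⁻¹.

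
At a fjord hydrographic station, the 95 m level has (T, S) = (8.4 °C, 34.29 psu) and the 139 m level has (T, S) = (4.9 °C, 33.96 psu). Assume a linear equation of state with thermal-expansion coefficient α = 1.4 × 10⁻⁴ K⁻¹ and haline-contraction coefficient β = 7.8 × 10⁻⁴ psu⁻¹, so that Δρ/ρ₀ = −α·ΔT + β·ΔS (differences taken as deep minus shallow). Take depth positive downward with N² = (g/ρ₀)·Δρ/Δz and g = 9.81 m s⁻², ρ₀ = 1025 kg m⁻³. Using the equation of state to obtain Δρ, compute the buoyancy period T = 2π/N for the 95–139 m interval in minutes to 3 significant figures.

ΔT = -3.5 K, ΔS = -0.33 psu (deep − shallow).
Δρ/ρ₀ = −αΔT + βΔS = 4.90 × 10⁻⁴ − 2.574 × 10⁻⁴ = 2.326 × 10⁻⁴, so Δρ ≈ 0.2384 kg m⁻³.
N² = (g/ρ₀)·Δρ/Δz = g·(Δρ/ρ₀)/Δz = 9.81 × 2.326 × 10⁻⁴ / 44 = 5.1859 × 10⁻⁵ s⁻².
N = √(5.1859 × 10⁻⁵) = 7.2013 × 10⁻³ rad s⁻¹ → T = 2π/N = 872.51 s = 14.542 min ≈ 14.5 min.

14.5 min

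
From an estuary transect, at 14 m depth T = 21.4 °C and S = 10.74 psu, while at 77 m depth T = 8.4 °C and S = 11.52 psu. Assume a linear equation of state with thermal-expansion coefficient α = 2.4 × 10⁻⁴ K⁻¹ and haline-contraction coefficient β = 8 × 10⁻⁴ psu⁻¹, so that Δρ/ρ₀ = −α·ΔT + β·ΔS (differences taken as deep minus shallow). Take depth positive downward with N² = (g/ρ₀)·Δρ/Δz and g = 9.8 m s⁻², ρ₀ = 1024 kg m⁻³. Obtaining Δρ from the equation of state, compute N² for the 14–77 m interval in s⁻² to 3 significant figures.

5.82 × 10⁻⁴ s⁻²

ΔT = -13.0 K, ΔS = +0.78 psu (deep − shallow).
Δρ/ρ₀ = −αΔT + βΔS = 3.12 × 10⁻³ + 6.24 × 10⁻⁴ = 3.744 × 10⁻³, so Δρ ≈ 3.834 kg m⁻³.
N² = (g/ρ₀)·Δρ/Δz = g·(Δρ/ρ₀)/Δz = 9.8 × 3.744 × 10⁻³ / 63 = 5.8240 × 10⁻⁴ s⁻² ≈ 5.82 × 10⁻⁴ s⁻².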